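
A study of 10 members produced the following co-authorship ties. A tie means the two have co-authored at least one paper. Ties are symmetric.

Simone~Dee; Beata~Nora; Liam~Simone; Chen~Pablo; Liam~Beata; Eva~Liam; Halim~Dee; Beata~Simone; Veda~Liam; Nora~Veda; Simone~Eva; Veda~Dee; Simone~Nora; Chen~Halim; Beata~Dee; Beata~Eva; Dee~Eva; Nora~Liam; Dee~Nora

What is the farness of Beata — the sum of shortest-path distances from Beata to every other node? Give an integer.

Distances from Beata: Chen:3, Dee:1, Eva:1, Halim:2, Liam:1, Nora:1, Pablo:4, Simone:1, Veda:2.
Sum = 3 + 1 + 1 + 2 + 1 + 1 + 4 + 1 + 2 = 16.

16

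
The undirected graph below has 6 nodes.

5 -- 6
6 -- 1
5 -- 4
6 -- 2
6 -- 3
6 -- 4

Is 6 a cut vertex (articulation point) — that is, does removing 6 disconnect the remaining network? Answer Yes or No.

Yes

Removing 6 leaves {4 and 5} with no path to {2}, so the network splits into 4 components. 6 is a cut vertex.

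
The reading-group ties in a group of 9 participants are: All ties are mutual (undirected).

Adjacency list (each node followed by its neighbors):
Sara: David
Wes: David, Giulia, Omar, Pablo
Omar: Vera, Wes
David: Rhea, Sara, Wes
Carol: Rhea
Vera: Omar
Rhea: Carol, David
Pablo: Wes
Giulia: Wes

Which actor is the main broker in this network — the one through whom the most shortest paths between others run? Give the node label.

Wes

Unnormalized betweenness of each node: Carol:0, David:17, Giulia:0, Omar:7, Pablo:0, Rhea:7, Sara:0, Vera:0, Wes:21.
Wes has the largest value, 21, making it the main broker — the node through which the most shortest paths run.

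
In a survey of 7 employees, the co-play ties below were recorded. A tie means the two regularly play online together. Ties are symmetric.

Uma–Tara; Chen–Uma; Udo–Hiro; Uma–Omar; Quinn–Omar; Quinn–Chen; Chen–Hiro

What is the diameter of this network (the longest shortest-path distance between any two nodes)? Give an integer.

4

Eccentricity of each node (its greatest distance to any other): Chen:2, Hiro:3, Omar:4, Quinn:3, Tara:4, Udo:4, Uma:3.
The maximum eccentricity is 4, realized for instance by the pair Omar–Udo via Omar – Uma – Chen – Hiro – Udo. So the diameter is 4.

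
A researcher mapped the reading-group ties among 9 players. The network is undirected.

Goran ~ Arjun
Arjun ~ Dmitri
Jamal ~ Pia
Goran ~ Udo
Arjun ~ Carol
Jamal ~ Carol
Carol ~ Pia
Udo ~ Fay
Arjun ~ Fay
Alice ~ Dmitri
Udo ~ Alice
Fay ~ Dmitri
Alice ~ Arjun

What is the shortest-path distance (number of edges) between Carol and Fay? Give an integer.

2

One shortest route is Carol – Arjun – Fay, which uses 2 edges, and Carol and Fay are not directly tied, so nothing shorter exists. So d(Carol,Fay) = 2.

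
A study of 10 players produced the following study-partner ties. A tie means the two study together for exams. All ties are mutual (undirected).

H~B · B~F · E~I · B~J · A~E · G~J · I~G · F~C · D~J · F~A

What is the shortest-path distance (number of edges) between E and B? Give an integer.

One shortest route is E – A – F – B, which uses 3 edges, and at distance 2 from E we only reach {F, G}, which does not include B. So d(E,B) = 3.

3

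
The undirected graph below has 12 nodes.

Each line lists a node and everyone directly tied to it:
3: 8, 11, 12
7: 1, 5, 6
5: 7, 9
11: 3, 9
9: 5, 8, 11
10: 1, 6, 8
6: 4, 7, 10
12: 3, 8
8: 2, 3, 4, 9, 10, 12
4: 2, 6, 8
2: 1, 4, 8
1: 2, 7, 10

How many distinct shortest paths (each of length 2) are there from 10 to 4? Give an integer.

The shortest distance is 2. The length-2 paths are: 10–8–4; 10–6–4.
That gives 2 distinct shortest paths.

2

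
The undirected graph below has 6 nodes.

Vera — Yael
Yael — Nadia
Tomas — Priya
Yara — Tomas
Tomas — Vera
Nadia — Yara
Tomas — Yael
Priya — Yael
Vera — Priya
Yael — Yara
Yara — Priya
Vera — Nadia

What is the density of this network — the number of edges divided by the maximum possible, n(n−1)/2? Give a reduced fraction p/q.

4/5

There are 12 edges and 6 nodes, so the maximum possible is C(6,2) = 15.
Density = 12/15 = 4/5.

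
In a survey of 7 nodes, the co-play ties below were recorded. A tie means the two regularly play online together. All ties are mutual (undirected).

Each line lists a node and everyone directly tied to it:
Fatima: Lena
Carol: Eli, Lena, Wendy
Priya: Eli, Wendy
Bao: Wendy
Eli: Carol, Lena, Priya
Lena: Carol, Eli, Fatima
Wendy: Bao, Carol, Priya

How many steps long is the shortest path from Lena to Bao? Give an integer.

One shortest route is Lena – Carol – Wendy – Bao, which uses 3 edges, and at distance 2 from Lena we only reach {Priya, Wendy}, which does not include Bao. So d(Lena,Bao) = 3.

3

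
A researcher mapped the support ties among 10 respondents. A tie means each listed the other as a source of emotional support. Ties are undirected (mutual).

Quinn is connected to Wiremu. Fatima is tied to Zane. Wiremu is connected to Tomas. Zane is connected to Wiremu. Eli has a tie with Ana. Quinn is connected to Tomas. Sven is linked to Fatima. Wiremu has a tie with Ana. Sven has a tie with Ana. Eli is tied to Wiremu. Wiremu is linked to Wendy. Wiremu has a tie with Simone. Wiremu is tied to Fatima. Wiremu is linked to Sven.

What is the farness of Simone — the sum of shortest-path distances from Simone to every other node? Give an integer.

Distances from Simone: Ana:2, Eli:2, Fatima:2, Quinn:2, Sven:2, Tomas:2, Wendy:2, Wiremu:1, Zane:2.
Sum = 2 + 2 + 2 + 2 + 2 + 2 + 2 + 1 + 2 = 17.

17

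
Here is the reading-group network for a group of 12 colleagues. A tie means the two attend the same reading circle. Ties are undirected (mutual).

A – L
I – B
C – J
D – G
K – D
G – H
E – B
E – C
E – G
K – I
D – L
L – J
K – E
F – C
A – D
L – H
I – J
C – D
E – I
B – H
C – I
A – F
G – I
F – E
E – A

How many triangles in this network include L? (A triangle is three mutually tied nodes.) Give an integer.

1

L's neighbors: A, D, H, and J.
Neighbor pairs that are themselves tied: L–A–D. Each forms one triangle with L, for 1 in total.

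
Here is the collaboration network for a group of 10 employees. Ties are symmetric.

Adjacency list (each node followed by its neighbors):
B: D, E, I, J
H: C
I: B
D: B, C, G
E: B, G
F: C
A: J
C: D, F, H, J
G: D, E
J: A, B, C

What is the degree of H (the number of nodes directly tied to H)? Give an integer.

H is directly tied to C. That is 1 neighbor, so the degree of H is 1.

1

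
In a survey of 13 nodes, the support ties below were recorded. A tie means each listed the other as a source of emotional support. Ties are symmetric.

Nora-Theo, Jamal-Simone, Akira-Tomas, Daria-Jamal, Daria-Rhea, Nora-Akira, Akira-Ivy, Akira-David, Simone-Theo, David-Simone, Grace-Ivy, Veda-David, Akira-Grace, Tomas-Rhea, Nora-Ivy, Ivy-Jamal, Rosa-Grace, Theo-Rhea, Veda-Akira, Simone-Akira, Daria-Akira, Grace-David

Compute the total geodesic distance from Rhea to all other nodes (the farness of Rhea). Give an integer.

27

Distances from Rhea: Akira:2, Daria:1, David:3, Grace:3, Ivy:3, Jamal:2, Nora:2, Rosa:4, Simone:2, Theo:1, Tomas:1, Veda:3.
Sum = 2 + 1 + 3 + 3 + 3 + 2 + 2 + 4 + 2 + 1 + 1 + 3 = 27.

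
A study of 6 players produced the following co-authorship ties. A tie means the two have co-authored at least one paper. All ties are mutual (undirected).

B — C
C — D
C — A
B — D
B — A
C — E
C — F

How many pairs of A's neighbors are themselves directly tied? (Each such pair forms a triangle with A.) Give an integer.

A's neighbors: B and C.
Neighbor pairs that are themselves tied: A–B–C. Each forms one triangle with A, for 1 in total.

1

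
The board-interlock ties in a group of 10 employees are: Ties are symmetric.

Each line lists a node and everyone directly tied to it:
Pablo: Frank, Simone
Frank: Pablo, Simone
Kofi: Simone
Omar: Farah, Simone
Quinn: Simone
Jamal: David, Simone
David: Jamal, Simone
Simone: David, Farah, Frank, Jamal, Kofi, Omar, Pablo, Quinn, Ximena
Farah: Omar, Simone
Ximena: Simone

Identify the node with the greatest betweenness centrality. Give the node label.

Unnormalized betweenness of each node: David:0, Farah:0, Frank:0, Jamal:0, Kofi:0, Omar:0, Pablo:0, Quinn:0, Simone:33, Ximena:0.
Simone has the largest value, 33, making it the main broker — the node through which the most shortest paths run.

Simone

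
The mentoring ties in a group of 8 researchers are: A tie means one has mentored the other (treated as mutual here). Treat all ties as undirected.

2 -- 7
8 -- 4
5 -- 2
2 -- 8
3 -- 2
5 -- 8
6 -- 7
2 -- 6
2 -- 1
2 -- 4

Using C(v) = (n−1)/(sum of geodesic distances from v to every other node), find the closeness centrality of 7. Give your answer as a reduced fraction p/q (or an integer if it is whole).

7/12

Distances from 7: 1:2, 2:1, 3:2, 4:2, 5:2, 6:1, 8:2. Sum = 12.
n = 8, so closeness = 7/12.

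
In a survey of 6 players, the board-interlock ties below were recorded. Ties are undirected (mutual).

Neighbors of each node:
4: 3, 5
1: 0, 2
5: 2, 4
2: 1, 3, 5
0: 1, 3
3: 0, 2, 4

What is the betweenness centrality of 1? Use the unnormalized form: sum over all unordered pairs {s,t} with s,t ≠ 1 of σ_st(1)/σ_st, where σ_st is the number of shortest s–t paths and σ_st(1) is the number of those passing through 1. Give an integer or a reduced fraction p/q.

5/6

Pairs whose geodesics pass through 1 — 0–2: 1/2; 0–5: 1/3.
All other pairs contribute 0.
Summing the contributions gives betweenness(1) = 5/6.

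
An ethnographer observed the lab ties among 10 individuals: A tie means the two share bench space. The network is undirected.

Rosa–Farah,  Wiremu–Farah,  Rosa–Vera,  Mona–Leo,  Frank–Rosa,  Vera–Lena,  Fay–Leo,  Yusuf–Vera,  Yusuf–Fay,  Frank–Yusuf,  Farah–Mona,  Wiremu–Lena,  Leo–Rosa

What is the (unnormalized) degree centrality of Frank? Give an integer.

2

Frank is directly tied to Rosa and Yusuf. That is 2 neighbors, so the degree of Frank is 2.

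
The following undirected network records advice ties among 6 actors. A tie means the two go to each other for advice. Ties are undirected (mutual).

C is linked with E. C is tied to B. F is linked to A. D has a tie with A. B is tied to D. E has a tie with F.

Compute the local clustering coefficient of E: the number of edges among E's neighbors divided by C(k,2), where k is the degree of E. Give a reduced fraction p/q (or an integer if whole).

E's neighbors: C and F (k = 2).
Possible neighbor pairs: C(2,2) = 1. Edges among them: none → e = 0.
Clustering(E) = 0/1.

0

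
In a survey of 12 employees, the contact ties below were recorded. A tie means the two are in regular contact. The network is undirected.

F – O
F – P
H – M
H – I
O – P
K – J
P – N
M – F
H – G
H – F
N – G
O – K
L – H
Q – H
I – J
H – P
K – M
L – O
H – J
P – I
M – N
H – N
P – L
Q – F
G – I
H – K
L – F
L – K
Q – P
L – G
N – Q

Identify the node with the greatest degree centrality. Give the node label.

H

Degrees — F:6, G:4, H:10, I:4, J:3, K:5, L:6, M:4, N:5, O:4, P:7, Q:4.
The maximum is 10, attained only by H.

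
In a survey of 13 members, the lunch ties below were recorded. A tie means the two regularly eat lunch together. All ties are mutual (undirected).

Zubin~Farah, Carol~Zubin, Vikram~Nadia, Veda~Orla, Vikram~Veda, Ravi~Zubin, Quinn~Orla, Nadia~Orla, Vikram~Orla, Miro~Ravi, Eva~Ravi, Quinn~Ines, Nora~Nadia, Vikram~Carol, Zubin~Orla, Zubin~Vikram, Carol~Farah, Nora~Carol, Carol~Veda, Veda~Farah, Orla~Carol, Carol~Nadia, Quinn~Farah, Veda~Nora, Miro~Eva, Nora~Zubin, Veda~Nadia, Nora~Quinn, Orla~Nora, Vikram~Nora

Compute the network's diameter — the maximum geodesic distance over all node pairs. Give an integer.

Eccentricity of each node (its greatest distance to any other): Carol:3, Eva:5, Farah:3, Ines:5, Miro:5, Nadia:4, Nora:3, Orla:3, Quinn:4, Ravi:4, Veda:4, Vikram:3, Zubin:3.
The maximum eccentricity is 5, realized for instance by the pair Eva–Ines via Eva – Ravi – Zubin – Farah – Quinn – Ines. So the diameter is 5.

5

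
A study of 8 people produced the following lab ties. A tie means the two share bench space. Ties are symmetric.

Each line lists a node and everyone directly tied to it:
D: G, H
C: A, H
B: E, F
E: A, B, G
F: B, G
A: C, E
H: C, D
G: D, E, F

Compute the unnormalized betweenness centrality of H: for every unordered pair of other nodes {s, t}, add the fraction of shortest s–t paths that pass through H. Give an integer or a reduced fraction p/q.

Pairs whose geodesics pass through H — G–C: 1/2; D–C: 1; D–A: 1/2; C–F: 1/3.
All other pairs contribute 0.
Summing the contributions gives betweenness(H) = 7/3.

7/3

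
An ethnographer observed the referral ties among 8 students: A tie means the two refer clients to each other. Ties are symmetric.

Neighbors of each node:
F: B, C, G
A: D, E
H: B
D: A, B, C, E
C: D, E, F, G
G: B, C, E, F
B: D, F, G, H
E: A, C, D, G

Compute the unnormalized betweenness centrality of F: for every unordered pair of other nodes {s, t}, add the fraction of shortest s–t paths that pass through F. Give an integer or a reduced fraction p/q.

Pairs whose geodesics pass through F — B–C: 1/3; C–H: 1/3.
All other pairs contribute 0.
Summing the contributions gives betweenness(F) = 2/3.

2/3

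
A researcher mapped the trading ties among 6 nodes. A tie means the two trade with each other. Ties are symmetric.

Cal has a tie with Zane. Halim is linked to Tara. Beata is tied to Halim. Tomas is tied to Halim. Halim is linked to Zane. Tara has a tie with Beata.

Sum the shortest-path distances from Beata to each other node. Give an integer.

9

Distances from Beata: Cal:3, Halim:1, Tara:1, Tomas:2, Zane:2.
Sum = 3 + 1 + 1 + 2 + 2 = 9.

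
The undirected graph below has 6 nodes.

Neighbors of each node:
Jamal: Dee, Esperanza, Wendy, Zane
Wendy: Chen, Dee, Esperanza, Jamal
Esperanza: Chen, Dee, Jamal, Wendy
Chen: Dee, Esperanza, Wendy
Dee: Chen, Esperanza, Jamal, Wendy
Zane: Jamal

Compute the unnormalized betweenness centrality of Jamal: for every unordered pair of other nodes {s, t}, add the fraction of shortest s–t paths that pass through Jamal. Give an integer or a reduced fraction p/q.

4

Pairs whose geodesics pass through Jamal — Esperanza–Zane: 1; Dee–Zane: 1; Zane–Wendy: 1; Zane–Chen: 3/3.
All other pairs contribute 0.
Summing the contributions gives betweenness(Jamal) = 4.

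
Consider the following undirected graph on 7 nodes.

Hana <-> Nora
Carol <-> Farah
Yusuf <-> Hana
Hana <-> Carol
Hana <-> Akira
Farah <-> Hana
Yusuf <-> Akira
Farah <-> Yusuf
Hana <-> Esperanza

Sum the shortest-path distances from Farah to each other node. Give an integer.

Distances from Farah: Akira:2, Carol:1, Esperanza:2, Hana:1, Nora:2, Yusuf:1.
Sum = 2 + 1 + 2 + 1 + 2 + 1 = 9.

9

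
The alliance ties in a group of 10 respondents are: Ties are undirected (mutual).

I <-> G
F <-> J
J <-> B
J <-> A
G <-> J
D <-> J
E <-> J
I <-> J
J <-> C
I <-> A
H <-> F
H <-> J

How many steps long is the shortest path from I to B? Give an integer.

One shortest route is I – J – B, which uses 2 edges, and I and B are not directly tied, so nothing shorter exists. So d(I,B) = 2.

2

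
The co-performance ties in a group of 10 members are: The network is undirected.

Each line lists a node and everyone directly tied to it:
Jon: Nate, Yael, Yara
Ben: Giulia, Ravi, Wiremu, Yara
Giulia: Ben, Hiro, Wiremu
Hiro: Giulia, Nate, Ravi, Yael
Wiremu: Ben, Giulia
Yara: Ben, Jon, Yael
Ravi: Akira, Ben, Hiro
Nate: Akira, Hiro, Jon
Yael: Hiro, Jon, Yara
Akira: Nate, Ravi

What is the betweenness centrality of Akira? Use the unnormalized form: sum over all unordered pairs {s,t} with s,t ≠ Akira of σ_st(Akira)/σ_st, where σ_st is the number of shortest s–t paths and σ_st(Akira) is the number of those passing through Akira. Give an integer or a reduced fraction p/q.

Pairs whose geodesics pass through Akira — Ben–Nate: 1/4; Ravi–Nate: 1/2; Ravi–Jon: 1/4.
All other pairs contribute 0.
Summing the contributions gives betweenness(Akira) = 1.

1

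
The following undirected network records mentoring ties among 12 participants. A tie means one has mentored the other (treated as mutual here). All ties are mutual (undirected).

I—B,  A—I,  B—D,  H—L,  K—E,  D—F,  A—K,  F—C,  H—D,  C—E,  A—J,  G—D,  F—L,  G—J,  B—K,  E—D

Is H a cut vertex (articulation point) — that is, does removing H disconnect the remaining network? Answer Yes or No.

No

Even without H, every remaining node can still reach every other (the residual graph is connected), so H is not a cut vertex.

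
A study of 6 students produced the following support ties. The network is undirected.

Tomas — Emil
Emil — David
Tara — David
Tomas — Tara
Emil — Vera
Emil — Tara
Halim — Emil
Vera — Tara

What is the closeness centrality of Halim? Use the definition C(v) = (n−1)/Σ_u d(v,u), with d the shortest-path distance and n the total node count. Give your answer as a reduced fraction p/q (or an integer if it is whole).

5/9

Distances from Halim: David:2, Emil:1, Tara:2, Tomas:2, Vera:2. Sum = 9.
n = 6, so closeness = 5/9.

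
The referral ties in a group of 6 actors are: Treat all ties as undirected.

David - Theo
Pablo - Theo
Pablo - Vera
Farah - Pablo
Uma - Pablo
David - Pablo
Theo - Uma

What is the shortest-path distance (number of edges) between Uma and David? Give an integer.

One shortest route is Uma – Pablo – David, which uses 2 edges, and Uma and David are not directly tied, so nothing shorter exists. So d(Uma,David) = 2.

2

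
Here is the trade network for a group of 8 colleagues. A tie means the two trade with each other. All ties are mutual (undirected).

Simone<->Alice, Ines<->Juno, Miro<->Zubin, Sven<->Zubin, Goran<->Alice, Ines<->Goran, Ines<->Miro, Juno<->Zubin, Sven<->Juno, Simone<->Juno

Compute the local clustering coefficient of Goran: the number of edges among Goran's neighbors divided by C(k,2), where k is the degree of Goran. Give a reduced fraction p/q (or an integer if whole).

Goran's neighbors: Alice and Ines (k = 2).
Possible neighbor pairs: C(2,2) = 1. Edges among them: none → e = 0.
Clustering(Goran) = 0/1.

0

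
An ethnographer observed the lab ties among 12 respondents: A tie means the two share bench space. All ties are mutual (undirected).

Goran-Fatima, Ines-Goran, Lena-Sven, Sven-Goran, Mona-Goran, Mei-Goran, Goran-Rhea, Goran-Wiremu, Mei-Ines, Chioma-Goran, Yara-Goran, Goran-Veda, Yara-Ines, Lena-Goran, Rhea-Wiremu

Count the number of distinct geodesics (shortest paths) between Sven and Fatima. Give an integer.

1

The shortest distance is 2, and the only length-2 path is Sven–Goran–Fatima. So there is exactly 1 shortest path.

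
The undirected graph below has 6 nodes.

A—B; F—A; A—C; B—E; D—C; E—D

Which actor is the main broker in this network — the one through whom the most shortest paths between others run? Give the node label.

A

Unnormalized betweenness of each node: A:5, B:2, C:2, D:1, E:1, F:0.
A has the largest value, 5, making it the main broker — the node through which the most shortest paths run.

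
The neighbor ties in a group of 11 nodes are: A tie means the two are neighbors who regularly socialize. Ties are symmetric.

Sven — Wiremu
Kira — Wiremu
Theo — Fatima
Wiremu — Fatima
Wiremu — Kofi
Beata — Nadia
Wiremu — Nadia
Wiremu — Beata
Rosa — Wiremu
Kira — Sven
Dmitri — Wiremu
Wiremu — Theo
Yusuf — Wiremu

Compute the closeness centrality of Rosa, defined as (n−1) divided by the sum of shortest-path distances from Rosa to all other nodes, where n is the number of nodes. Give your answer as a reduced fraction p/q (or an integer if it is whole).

10/19

Distances from Rosa: Beata:2, Dmitri:2, Fatima:2, Kira:2, Kofi:2, Nadia:2, Sven:2, Theo:2, Wiremu:1, Yusuf:2. Sum = 19.
n = 11, so closeness = 10/19.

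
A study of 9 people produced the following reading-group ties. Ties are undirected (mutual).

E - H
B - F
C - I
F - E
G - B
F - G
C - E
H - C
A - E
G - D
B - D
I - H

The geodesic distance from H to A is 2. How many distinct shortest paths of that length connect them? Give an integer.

1

The shortest distance is 2, and the only length-2 path is H–E–A. So there is exactly 1 shortest path.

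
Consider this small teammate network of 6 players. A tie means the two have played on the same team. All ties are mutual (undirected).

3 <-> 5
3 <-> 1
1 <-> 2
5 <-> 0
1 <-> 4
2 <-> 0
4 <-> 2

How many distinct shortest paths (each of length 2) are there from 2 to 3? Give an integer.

The shortest distance is 2, and the only length-2 path is 2–1–3. So there is exactly 1 shortest path.

1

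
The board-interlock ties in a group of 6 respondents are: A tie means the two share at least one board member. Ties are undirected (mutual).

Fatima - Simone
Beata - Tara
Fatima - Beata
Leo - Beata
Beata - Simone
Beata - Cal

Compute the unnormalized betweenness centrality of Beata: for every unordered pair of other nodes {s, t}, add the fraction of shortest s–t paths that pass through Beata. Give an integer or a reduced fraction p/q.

Pairs whose geodesics pass through Beata — Fatima–Tara: 1; Fatima–Cal: 1; Fatima–Leo: 1; Tara–Simone: 1; Tara–Cal: 1; Tara–Leo: 1; Simone–Cal: 1; Simone–Leo: 1; Cal–Leo: 1.
All other pairs contribute 0.
Summing the contributions gives betweenness(Beata) = 9.

9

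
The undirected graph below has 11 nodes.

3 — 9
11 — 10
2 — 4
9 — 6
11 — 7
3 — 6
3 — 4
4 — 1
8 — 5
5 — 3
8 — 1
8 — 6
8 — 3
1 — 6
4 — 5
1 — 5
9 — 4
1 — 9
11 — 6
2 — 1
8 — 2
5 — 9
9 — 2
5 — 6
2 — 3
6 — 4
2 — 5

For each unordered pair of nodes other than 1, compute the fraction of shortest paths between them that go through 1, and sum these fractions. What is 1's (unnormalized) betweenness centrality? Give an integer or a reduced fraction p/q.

Pairs whose geodesics pass through 1 — 7–2: 1/6; 10–2: 1/6; 11–2: 1/6; 6–2: 1/6; 9–8: 1/5; 4–8: 1/5.
All other pairs contribute 0.
Summing the contributions gives betweenness(1) = 16/15.

16/15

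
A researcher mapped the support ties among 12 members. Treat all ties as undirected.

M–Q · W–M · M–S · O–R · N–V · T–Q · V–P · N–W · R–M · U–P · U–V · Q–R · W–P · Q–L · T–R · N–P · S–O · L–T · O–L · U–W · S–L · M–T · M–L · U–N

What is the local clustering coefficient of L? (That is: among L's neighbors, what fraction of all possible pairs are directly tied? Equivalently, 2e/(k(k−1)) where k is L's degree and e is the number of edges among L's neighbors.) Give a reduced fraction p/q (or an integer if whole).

L's neighbors: M, O, Q, S, and T (k = 5).
Possible neighbor pairs: C(5,2) = 10. Edges among them: M–Q, M–S, M–T, O–S, Q–T → e = 5.
Clustering(L) = 5/10 = 1/2.

1/2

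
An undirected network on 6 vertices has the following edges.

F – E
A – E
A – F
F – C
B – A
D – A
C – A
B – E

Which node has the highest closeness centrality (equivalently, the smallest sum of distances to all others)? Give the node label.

A

Farness (sum of distances to all others) for each node — A:5, B:8, C:8, D:9, E:7, F:7.
The smallest farness is 5, for A, so A has the highest closeness.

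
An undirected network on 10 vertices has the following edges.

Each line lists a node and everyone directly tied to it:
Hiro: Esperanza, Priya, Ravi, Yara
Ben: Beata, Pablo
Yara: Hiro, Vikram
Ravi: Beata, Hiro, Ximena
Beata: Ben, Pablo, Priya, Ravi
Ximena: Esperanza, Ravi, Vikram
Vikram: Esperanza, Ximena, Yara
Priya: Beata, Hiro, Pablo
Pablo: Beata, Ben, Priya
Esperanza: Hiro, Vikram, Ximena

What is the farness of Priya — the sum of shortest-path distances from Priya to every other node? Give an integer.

17

Distances from Priya: Beata:1, Ben:2, Esperanza:2, Hiro:1, Pablo:1, Ravi:2, Vikram:3, Ximena:3, Yara:2.
Sum = 1 + 2 + 2 + 1 + 1 + 2 + 3 + 3 + 2 = 17.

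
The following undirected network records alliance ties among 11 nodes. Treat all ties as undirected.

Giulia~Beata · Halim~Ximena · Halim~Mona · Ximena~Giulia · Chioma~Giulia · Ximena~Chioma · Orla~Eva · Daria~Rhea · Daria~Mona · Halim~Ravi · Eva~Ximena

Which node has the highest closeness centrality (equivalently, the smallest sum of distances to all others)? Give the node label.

Ximena

Farness (sum of distances to all others) for each node — Beata:34, Chioma:26, Daria:32, Eva:26, Giulia:25, Halim:20, Mona:25, Orla:35, Ravi:29, Rhea:41, Ximena:19.
The smallest farness is 19, for Ximena, so Ximena has the highest closeness.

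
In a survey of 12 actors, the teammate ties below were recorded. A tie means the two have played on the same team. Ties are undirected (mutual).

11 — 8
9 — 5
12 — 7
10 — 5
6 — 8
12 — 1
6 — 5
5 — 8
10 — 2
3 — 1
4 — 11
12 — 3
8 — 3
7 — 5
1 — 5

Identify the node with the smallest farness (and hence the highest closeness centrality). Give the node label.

Farness (sum of distances to all others) for each node — 1:23, 2:35, 3:24, 4:37, 5:17, 6:23, 7:24, 8:19, 9:27, 10:25, 11:27, 12:27.
The smallest farness is 17, for 5, so 5 has the highest closeness.

5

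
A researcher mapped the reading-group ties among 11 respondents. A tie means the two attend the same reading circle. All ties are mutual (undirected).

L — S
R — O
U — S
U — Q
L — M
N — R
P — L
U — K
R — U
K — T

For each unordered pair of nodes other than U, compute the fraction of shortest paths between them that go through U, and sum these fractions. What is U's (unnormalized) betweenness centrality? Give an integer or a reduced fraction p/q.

35

Pairs whose geodesics pass through U — Q–R: 1; Q–S: 1; Q–L: 1; Q–T: 1; Q–O: 1; Q–K: 1; Q–M: 1; Q–N: 1; Q–P: 1; R–S: 1; R–L: 1; R–T: 1; R–K: 1; R–M: 1 … (+21 more pairs).
All other pairs contribute 0.
Summing the contributions gives betweenness(U) = 35.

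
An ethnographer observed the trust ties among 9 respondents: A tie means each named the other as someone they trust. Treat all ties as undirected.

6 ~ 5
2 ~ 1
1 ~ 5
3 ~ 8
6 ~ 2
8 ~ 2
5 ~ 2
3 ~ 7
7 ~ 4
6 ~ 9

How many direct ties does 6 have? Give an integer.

6 is directly tied to 2, 5, and 9. That is 3 neighbors, so the degree of 6 is 3.

3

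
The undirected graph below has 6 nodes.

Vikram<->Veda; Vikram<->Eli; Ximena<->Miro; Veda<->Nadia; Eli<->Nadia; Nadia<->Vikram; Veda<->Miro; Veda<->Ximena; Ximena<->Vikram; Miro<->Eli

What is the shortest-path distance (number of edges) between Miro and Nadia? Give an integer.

2

One shortest route is Miro – Veda – Nadia, which uses 2 edges, and Miro and Nadia are not directly tied, so nothing shorter exists. So d(Miro,Nadia) = 2.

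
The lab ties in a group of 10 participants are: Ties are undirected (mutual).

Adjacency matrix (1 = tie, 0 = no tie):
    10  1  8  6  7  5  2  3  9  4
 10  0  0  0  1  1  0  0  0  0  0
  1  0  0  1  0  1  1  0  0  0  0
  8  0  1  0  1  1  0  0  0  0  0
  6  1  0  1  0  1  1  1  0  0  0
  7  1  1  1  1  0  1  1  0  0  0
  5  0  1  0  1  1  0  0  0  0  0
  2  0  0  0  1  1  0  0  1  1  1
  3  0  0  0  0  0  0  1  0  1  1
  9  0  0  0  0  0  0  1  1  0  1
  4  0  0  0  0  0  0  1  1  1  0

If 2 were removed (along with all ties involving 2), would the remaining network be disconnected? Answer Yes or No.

Removing 2 leaves {1, 5, 6, 7, 8, and 10} with no path to {3, 4, and 9}, so the network splits into 2 components. 2 is a cut vertex.

Yes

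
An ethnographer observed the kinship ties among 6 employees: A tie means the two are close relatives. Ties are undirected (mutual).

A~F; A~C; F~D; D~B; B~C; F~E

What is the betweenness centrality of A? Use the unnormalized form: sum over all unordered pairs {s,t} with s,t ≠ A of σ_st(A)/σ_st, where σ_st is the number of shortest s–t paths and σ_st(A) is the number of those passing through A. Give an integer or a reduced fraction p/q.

Pairs whose geodesics pass through A — F–C: 1; E–C: 1.
All other pairs contribute 0.
Summing the contributions gives betweenness(A) = 2.

2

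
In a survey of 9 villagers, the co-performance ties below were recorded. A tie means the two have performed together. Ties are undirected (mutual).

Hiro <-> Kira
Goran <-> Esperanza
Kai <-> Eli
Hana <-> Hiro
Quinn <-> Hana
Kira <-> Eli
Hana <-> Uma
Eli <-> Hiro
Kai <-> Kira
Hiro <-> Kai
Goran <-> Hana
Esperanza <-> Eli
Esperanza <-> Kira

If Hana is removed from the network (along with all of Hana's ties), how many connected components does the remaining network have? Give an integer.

Without Hana, the remaining ties split the others into: {Eli, Esperanza, Goran, Hiro, Kai, Kira}; {Uma}; {Quinn}.
That's 3 separate components.

3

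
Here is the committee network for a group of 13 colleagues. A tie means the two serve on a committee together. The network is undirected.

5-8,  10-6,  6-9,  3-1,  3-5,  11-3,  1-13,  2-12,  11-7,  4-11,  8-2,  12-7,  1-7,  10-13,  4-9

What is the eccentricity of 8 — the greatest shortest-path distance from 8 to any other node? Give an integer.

6

Distances from 8: 1:3, 2:1, 3:2, 4:4, 5:1, 6:6, 7:3, 9:5, 10:5, 11:3, 12:2, 13:4.
The largest is 6 (to 6), so the eccentricity of 8 is 6.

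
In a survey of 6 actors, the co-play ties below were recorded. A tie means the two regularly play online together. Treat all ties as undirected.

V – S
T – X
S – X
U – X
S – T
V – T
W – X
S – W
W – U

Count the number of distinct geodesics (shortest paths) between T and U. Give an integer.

1

The shortest distance is 2, and the only length-2 path is T–X–U. So there is exactly 1 shortest path.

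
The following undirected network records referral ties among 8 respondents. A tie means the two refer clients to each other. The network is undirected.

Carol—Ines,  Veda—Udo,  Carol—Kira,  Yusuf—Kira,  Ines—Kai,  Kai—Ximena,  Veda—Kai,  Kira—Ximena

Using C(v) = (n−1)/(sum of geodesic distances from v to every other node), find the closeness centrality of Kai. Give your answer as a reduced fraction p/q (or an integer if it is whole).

Distances from Kai: Carol:2, Ines:1, Kira:2, Udo:2, Veda:1, Ximena:1, Yusuf:3. Sum = 12.
n = 8, so closeness = 7/12.

7/12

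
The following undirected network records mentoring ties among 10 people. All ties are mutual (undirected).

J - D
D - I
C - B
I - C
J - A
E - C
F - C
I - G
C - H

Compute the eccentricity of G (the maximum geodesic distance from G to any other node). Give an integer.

Distances from G: A:4, B:3, C:2, D:2, E:3, F:3, H:3, I:1, J:3.
The largest is 4 (to A), so the eccentricity of G is 4.

4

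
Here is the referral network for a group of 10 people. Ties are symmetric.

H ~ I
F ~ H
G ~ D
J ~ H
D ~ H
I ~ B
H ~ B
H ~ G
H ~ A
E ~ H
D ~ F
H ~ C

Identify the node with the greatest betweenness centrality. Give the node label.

H

Unnormalized betweenness of each node: A:0, B:0, C:0, D:1/2, E:0, F:0, G:0, H:65/2, I:0, J:0.
H has the largest value, 65/2, making it the main broker — the node through which the most shortest paths run.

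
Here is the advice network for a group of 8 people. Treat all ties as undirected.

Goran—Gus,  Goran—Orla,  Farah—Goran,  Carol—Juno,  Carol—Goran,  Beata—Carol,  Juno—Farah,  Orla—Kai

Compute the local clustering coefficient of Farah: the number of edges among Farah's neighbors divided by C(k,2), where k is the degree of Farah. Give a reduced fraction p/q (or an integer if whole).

0

Farah's neighbors: Goran and Juno (k = 2).
Possible neighbor pairs: C(2,2) = 1. Edges among them: none → e = 0.
Clustering(Farah) = 0/1.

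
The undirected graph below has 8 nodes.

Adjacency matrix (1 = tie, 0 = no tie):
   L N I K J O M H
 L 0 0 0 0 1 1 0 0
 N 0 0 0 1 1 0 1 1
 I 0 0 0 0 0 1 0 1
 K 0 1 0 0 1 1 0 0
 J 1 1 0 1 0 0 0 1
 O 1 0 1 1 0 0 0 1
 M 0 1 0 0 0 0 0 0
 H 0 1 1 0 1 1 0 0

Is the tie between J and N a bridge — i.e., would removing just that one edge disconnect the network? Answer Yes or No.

No

Even without that edge, J still reaches N via J – K – N, so the network stays connected. Not a bridge.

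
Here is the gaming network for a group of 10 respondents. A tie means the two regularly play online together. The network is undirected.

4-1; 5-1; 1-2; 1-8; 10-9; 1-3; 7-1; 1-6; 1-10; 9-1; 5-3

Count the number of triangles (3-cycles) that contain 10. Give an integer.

1

10's neighbors: 1 and 9.
Neighbor pairs that are themselves tied: 10–1–9. Each forms one triangle with 10, for 1 in total.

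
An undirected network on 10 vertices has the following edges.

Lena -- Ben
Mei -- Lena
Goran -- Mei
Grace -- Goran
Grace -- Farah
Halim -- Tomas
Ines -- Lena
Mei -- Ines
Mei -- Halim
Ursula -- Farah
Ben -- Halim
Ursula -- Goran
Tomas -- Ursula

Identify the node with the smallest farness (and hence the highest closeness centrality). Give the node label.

Farness (sum of distances to all others) for each node — Ben:22, Farah:24, Goran:16, Grace:22, Halim:17, Ines:21, Lena:20, Mei:15, Tomas:19, Ursula:18.
The smallest farness is 15, for Mei, so Mei has the highest closeness.

Mei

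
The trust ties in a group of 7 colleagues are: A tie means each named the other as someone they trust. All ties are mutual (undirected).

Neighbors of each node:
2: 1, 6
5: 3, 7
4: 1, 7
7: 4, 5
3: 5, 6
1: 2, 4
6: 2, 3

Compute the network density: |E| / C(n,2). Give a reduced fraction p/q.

1/3

There are 7 edges and 7 nodes, so the maximum possible is C(7,2) = 21.
Density = 7/21 = 1/3.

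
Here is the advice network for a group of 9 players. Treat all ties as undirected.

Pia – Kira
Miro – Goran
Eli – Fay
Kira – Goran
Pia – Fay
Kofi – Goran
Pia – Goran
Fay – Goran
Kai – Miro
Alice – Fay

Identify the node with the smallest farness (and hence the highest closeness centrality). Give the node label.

Farness (sum of distances to all others) for each node — Alice:20, Eli:20, Fay:13, Goran:11, Kai:23, Kira:17, Kofi:18, Miro:16, Pia:14.
The smallest farness is 11, for Goran, so Goran has the highest closeness.

Goran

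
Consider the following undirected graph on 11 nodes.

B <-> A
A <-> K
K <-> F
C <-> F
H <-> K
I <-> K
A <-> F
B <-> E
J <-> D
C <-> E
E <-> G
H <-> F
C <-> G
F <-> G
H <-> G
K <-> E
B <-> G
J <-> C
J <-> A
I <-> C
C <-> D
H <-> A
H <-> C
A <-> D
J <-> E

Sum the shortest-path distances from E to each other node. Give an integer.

Distances from E: A:2, B:1, C:1, D:2, F:2, G:1, H:2, I:2, J:1, K:1.
Sum = 2 + 1 + 1 + 2 + 2 + 1 + 2 + 2 + 1 + 1 = 15.

15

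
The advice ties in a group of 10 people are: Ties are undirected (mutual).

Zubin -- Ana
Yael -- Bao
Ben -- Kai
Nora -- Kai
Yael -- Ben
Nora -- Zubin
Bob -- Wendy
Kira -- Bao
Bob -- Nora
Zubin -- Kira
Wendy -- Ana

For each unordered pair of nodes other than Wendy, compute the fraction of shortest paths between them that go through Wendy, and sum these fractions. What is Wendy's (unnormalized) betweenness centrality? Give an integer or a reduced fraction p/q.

1

Pairs whose geodesics pass through Wendy — Ana–Bob: 1.
All other pairs contribute 0.
Summing the contributions gives betweenness(Wendy) = 1.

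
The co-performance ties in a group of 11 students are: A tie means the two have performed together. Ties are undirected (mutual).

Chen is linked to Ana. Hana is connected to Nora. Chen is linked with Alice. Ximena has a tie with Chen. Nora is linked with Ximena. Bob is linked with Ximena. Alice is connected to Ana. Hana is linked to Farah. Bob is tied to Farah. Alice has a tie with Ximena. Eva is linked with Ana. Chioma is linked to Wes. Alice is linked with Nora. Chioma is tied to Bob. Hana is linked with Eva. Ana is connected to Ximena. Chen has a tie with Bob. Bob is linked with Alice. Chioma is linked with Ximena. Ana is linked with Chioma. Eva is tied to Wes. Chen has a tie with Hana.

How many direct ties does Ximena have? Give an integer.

6

Ximena is directly tied to Alice, Ana, Bob, Chen, Chioma, and Nora. That is 6 neighbors, so the degree of Ximena is 6.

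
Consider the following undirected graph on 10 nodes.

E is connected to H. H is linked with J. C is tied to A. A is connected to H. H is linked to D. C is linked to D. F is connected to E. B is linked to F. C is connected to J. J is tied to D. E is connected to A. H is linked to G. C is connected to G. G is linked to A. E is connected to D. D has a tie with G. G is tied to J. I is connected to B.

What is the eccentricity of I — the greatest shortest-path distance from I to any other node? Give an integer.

5

Distances from I: A:4, B:1, C:5, D:4, E:3, F:2, G:5, H:4, J:5.
The largest is 5 (to G, J, and C), so the eccentricity of I is 5.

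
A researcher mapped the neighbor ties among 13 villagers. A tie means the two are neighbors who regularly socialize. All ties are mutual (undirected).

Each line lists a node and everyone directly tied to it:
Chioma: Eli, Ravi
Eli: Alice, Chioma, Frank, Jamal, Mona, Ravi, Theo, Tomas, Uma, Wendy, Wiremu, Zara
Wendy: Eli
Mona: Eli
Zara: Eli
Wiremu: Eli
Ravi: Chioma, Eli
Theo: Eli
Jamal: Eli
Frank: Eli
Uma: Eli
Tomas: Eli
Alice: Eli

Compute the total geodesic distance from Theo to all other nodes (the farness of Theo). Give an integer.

23

Distances from Theo: Alice:2, Chioma:2, Eli:1, Frank:2, Jamal:2, Mona:2, Ravi:2, Tomas:2, Uma:2, Wendy:2, Wiremu:2, Zara:2.
Sum = 2 + 2 + 1 + 2 + 2 + 2 + 2 + 2 + 2 + 2 + 2 + 2 = 23.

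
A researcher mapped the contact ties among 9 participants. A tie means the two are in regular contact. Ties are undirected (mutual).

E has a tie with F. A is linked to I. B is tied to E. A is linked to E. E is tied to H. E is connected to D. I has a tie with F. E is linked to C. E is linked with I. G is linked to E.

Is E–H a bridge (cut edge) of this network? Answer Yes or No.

Without the E–H edge there is no alternate route between E and H, so the network disconnects. It is a bridge.

Yes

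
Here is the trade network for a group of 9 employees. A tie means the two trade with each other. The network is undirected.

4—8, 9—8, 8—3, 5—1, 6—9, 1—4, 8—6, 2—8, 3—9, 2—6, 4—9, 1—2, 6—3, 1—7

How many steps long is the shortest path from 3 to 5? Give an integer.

4

One shortest route is 3 – 8 – 2 – 1 – 5, which uses 4 edges, and at distance 3 from 3 we only reach {1}, which does not include 5. So d(3,5) = 4.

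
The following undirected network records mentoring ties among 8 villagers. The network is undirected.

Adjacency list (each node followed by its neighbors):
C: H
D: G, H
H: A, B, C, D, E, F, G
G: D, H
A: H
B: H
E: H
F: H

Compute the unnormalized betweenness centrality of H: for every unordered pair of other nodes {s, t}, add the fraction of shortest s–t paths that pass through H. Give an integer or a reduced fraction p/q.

Pairs whose geodesics pass through H — G–C: 1; G–E: 1; G–A: 1; G–F: 1; G–B: 1; D–C: 1; D–E: 1; D–A: 1; D–F: 1; D–B: 1; C–E: 1; C–A: 1; C–F: 1; C–B: 1 … (+6 more pairs).
All other pairs contribute 0.
Summing the contributions gives betweenness(H) = 20.

20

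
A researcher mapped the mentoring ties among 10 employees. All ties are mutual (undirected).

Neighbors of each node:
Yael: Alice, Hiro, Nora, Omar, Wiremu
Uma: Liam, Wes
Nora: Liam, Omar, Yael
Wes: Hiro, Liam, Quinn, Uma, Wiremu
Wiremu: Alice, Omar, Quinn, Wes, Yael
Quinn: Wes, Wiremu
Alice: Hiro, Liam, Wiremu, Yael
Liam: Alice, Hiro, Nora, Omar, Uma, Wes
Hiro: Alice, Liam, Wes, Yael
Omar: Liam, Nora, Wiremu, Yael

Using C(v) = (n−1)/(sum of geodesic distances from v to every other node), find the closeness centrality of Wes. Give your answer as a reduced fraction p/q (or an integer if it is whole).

9/13

Distances from Wes: Alice:2, Hiro:1, Liam:1, Nora:2, Omar:2, Quinn:1, Uma:1, Wiremu:1, Yael:2. Sum = 13.
n = 10, so closeness = 9/13.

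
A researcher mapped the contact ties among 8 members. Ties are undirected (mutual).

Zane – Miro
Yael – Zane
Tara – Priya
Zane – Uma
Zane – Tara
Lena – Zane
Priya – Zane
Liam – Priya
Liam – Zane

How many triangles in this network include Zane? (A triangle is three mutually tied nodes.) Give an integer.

Zane's neighbors: Lena, Liam, Miro, Priya, Tara, Uma, and Yael.
Neighbor pairs that are themselves tied: Zane–Liam–Priya; Zane–Priya–Tara. Each forms one triangle with Zane, for 2 in total.

2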